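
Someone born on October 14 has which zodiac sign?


Date: October 14
Conventional tropical zodiac dates: Libra from September 23 onward; Scorpio starts October 23
October 14 falls within the Libra range

Libra


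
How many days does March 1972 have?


March 1972

31 days


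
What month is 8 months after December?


December is month 12
12 + 8 = 20; wrap: 20 - 12 = 8

August


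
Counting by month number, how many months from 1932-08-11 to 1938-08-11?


From August 1932 to August 1938
6 years * 12 = 72 months = 72

72 months


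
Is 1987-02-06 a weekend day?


Anchor: Jan 1, 1987. With p = 1987 - 1 = 1986: (p + p//4 - p//100 + p//400) mod 7 = (1986 + 496 - 19 + 4) mod 7 = 2467 mod 7 = 3 -> Thursday (Mon=0 ... Sun=6)
Day of year: 37; offset = 36
Weekday index = (3 + 36) mod 7 = 4 -> Friday
Weekend days: Saturday, Sunday

No


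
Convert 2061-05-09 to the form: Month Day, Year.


ISO 2061-05-09 parses as year=2061, month=05, day=09
Month 5 -> May

May 9, 2061


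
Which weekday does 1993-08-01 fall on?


Date: August 1, 1993
Anchor: Jan 1, 1993. With p = 1993 - 1 = 1992: (p + p//4 - p//100 + p//400) mod 7 = (1992 + 498 - 19 + 4) mod 7 = 2475 mod 7 = 4 -> Friday (Mon=0 ... Sun=6)
Days before August (Jan-Jul): 212; offset = 212 + 1 - 1 = 212
Weekday index = (4 + 212) mod 7 = 6

Day of the week: Sunday


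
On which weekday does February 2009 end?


February 2009 has 28 days
Anchor: Jan 1, 2009. With p = 2009 - 1 = 2008: (p + p//4 - p//100 + p//400) mod 7 = (2008 + 502 - 20 + 5) mod 7 = 2495 mod 7 = 3 -> Thursday (Mon=0 ... Sun=6)
Days before February (Jan): 31; February 1 index = (3 + 31) mod 7 = 6 -> Sunday
Last day offset: 28 - 1 = 27 days
Weekday index = (6 + 27) mod 7 = 5

Saturday, February 28


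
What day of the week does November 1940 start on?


Target: November 1, 1940
Anchor: Jan 1, 1940. With p = 1940 - 1 = 1939: (p + p//4 - p//100 + p//400) mod 7 = (1939 + 484 - 19 + 4) mod 7 = 2408 mod 7 = 0 -> Monday (Mon=0 ... Sun=6)
Days before November (Jan-Oct): 305 days
Weekday index = (0 + 305) mod 7 = 4

Friday


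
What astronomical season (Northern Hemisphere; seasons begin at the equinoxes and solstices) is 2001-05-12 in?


Date: May 12
Astronomical Spring (approx.; exact equinox/solstice day varies by year): March 20 to June 20
May 12 falls within the Spring window

Spring


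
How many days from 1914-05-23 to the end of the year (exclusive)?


Day of year: 143 of 365
Remaining = 365 - 143

222 days


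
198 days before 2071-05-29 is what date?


Start: 2071-05-29, subtract 198 days
Back 29 days from May 29 reaches April 30, 2071 -> 169 left
April 2071 has 30 days -> back to March 31, 2071 -> 139 left
March 2071 has 31 days -> back to February 28, 2071 -> 108 left
February 2071 has 28 days -> back to January 31, 2071 -> 80 left
January 2071 has 31 days -> back to December 31, 2070 -> 49 left
December 2070 has 31 days -> back to November 30, 2070 -> 18 left
November 2070: 30 - 18 = 12 -> lands on November 12

Result: 2070-11-12


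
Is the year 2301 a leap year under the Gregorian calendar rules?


Gregorian leap year rule: divisible by 4, but not by 100, unless also by 400.
2301 is not divisible by 4 -> not a leap year

No


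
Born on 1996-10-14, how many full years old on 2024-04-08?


Birth: 1996-10-14
Reference: 2024-04-08
Year difference: 2024 - 1996 = 28
Birthday not yet reached in 2024, subtract 1

27 years old


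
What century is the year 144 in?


Century = (year - 1) // 100 + 1
= (144 - 1) // 100 + 1
= 143 // 100 + 1
= 1 + 1

2nd century


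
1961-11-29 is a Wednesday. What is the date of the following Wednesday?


Current: Wednesday
Target: Wednesday
Days ahead: 7

Next Wednesday: 1961-12-06


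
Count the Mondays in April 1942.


April 1942 has 30 days
Anchor: Jan 1, 1942. With p = 1942 - 1 = 1941: (p + p//4 - p//100 + p//400) mod 7 = (1941 + 485 - 19 + 4) mod 7 = 2411 mod 7 = 3 -> Thursday (Mon=0 ... Sun=6)
Days before April (Jan-Mar): 90; April 1 index = (3 + 90) mod 7 = 2 -> Wednesday
First Monday is April 6
Mondays: 6, 13, 20, 27

4 Mondays


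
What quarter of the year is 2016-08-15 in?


Month: August (month 8)
Q1: Jan-Mar, Q2: Apr-Jun, Q3: Jul-Sep, Q4: Oct-Dec

Q3


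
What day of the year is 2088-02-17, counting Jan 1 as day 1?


Date: February 17, 2088
Days in months 1 through 1: 31
Plus 17 days in February

Day of year: 48


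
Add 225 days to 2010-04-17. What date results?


Start: 2010-04-17, add 225 days
April 2010 has 30 days: 30 - 17 = 13 days to April 30 -> 212 left
May 2010 has 31 days -> 181 left
June 2010 has 30 days -> 151 left
July 2010 has 31 days -> 120 left
August 2010 has 31 days -> 89 left
September 2010 has 30 days -> 59 left
October 2010 has 31 days -> 28 left
November 2010: 28 <= 30 -> lands on November 28

Result: 2010-11-28


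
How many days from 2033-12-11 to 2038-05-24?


From 2033-12-11 to 2038-05-24
2033-12-11: days before December = 31 + 28 + 31 + 30 + 31 + 30 + 31 + 31 + 30 + 31 + 30 = 334 (2033 is not a leap year); day of year = 334 + 11 = 345
2038-05-24: days before May = 31 + 28 + 31 + 30 = 120 (2038 is not a leap year); day of year = 120 + 24 = 144
Rest of 2033: 365 - 345 = 20
Full years 2034 (365), 2035 (365), 2036 (366), 2037 (365): 1461
Total = 20 + 1461 + 144 = 1625

1625 days


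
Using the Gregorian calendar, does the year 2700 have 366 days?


Gregorian leap year rule: divisible by 4, but not by 100, unless also by 400.
2700 is divisible by 100 but not 400 -> not a leap year

No


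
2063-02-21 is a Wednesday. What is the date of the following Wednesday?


Current: Wednesday
Target: Wednesday
Days ahead: 7

Next Wednesday: 2063-02-28


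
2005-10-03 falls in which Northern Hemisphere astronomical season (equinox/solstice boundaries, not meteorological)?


Date: October 3
Astronomical Autumn (approx.; exact equinox/solstice day varies by year): September 22 to December 20
October 3 falls within the Autumn window

Autumn


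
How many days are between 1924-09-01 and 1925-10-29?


From 1924-09-01 to 1925-10-29
1924-09-01: days before September = 31 + 29 + 31 + 30 + 31 + 30 + 31 + 31 = 244 (1924 is a leap year); day of year = 244 + 1 = 245
1925-10-29: days before October = 31 + 28 + 31 + 30 + 31 + 30 + 31 + 31 + 30 = 273 (1925 is not a leap year); day of year = 273 + 29 = 302
Rest of 1924: 366 - 245 = 121
Total = 121 + 302 = 423

423 days


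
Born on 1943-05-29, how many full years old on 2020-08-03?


Birth: 1943-05-29
Reference: 2020-08-03
Year difference: 2020 - 1943 = 77

77 years old


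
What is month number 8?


Month 8 of 12

August


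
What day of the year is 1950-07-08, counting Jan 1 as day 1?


Date: July 8, 1950
Days in months 1 through 6: 181
Plus 8 days in July

Day of year: 189


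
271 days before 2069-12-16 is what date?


Start: 2069-12-16, subtract 271 days
Back 16 days from December 16 reaches November 30, 2069 -> 255 left
November 2069 has 30 days -> back to October 31, 2069 -> 225 left
October 2069 has 31 days -> back to September 30, 2069 -> 194 left
September 2069 has 30 days -> back to August 31, 2069 -> 164 left
August 2069 has 31 days -> back to July 31, 2069 -> 133 left
July 2069 has 31 days -> back to June 30, 2069 -> 102 left
June 2069 has 30 days -> back to May 31, 2069 -> 72 left
May 2069 has 31 days -> back to April 30, 2069 -> 41 left
April 2069 has 30 days -> back to March 31, 2069 -> 11 left
March 2069: 31 - 11 = 20 -> lands on March 20

Result: 2069-03-20


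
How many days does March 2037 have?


March 2037

31 days


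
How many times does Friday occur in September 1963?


September 1963 has 30 days
Anchor: Jan 1, 1963. With p = 1963 - 1 = 1962: (p + p//4 - p//100 + p//400) mod 7 = (1962 + 490 - 19 + 4) mod 7 = 2437 mod 7 = 1 -> Tuesday (Mon=0 ... Sun=6)
Days before September (Jan-Aug): 243; September 1 index = (1 + 243) mod 7 = 6 -> Sunday
First Friday is September 6
Fridays: 6, 13, 20, 27

4 Fridays


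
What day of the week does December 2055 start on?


Target: December 1, 2055
Anchor: Jan 1, 2055. With p = 2055 - 1 = 2054: (p + p//4 - p//100 + p//400) mod 7 = (2054 + 513 - 20 + 5) mod 7 = 2552 mod 7 = 4 -> Friday (Mon=0 ... Sun=6)
Days before December (Jan-Nov): 334 days
Weekday index = (4 + 334) mod 7 = 2

Wednesday


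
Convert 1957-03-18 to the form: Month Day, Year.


ISO 1957-03-18 parses as year=1957, month=03, day=18
Month 3 -> March

March 18, 1957


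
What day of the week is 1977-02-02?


Date: February 2, 1977
Anchor: Jan 1, 1977. With p = 1977 - 1 = 1976: (p + p//4 - p//100 + p//400) mod 7 = (1976 + 494 - 19 + 4) mod 7 = 2455 mod 7 = 5 -> Saturday (Mon=0 ... Sun=6)
Days before February (Jan): 31; offset = 31 + 2 - 1 = 32
Weekday index = (5 + 32) mod 7 = 2

Day of the week: Wednesday


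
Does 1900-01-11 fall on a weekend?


Anchor: Jan 1, 1900. With p = 1900 - 1 = 1899: (p + p//4 - p//100 + p//400) mod 7 = (1899 + 474 - 18 + 4) mod 7 = 2359 mod 7 = 0 -> Monday (Mon=0 ... Sun=6)
Day of year: 11; offset = 10
Weekday index = (0 + 10) mod 7 = 3 -> Thursday
Weekend days: Saturday, Sunday

No


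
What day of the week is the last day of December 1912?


December 1912 has 31 days
Anchor: Jan 1, 1912. With p = 1912 - 1 = 1911: (p + p//4 - p//100 + p//400) mod 7 = (1911 + 477 - 19 + 4) mod 7 = 2373 mod 7 = 0 -> Monday (Mon=0 ... Sun=6)
Days before December (Jan-Nov): 335; December 1 index = (0 + 335) mod 7 = 6 -> Sunday
Last day offset: 31 - 1 = 30 days
Weekday index = (6 + 30) mod 7 = 1

Tuesday, December 31


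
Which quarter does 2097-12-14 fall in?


Month: December (month 12)
Q1: Jan-Mar, Q2: Apr-Jun, Q3: Jul-Sep, Q4: Oct-Dec

Q4


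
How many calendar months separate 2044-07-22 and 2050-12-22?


From July 2044 to December 2050
6 years * 12 = 72 months, plus 5 months = 77

77 months


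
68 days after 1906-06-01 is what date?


Start: 1906-06-01, add 68 days
June 1906 has 30 days: 30 - 1 = 29 days to June 30 -> 39 left
July 1906 has 31 days -> 8 left
August 1906: 8 <= 31 -> lands on August 8

Result: 1906-08-08


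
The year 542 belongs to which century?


Century = (year - 1) // 100 + 1
= (542 - 1) // 100 + 1
= 541 // 100 + 1
= 5 + 1

6th century


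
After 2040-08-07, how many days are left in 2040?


Day of year: 220 of 366
Remaining = 366 - 220

146 days


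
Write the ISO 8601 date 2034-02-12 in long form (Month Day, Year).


ISO 2034-02-12 parses as year=2034, month=02, day=12
Month 2 -> February

February 12, 2034


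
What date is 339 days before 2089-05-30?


Start: 2089-05-30, subtract 339 days
Back 30 days from May 30 reaches April 30, 2089 -> 309 left
April 2089 has 30 days -> back to March 31, 2089 -> 279 left
March 2089 has 31 days -> back to February 28, 2089 -> 248 left
February 2089 has 28 days -> back to January 31, 2089 -> 220 left
January 2089 has 31 days -> back to December 31, 2088 -> 189 left
December 2088 has 31 days -> back to November 30, 2088 -> 158 left
November 2088 has 30 days -> back to October 31, 2088 -> 128 left
October 2088 has 31 days -> back to September 30, 2088 -> 97 left
September 2088 has 30 days -> back to August 31, 2088 -> 67 left
August 2088 has 31 days -> back to July 31, 2088 -> 36 left
July 2088 has 31 days -> back to June 30, 2088 -> 5 left
June 2088: 30 - 5 = 25 -> lands on June 25

Result: 2088-06-25


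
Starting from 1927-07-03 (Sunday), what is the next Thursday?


Current: Sunday
Target: Thursday
Days ahead: 4

Next Thursday: 1927-07-07


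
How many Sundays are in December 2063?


December 2063 has 31 days
Anchor: Jan 1, 2063. With p = 2063 - 1 = 2062: (p + p//4 - p//100 + p//400) mod 7 = (2062 + 515 - 20 + 5) mod 7 = 2562 mod 7 = 0 -> Monday (Mon=0 ... Sun=6)
Days before December (Jan-Nov): 334; December 1 index = (0 + 334) mod 7 = 5 -> Saturday
First Sunday is December 2
Sundays: 2, 9, 16, 23, 30

5 Sundays


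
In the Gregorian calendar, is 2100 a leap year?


Gregorian leap year rule: divisible by 4, but not by 100, unless also by 400.
2100 is divisible by 100 but not 400 -> not a leap year

No


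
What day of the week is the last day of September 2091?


September 2091 has 30 days
Anchor: Jan 1, 2091. With p = 2091 - 1 = 2090: (p + p//4 - p//100 + p//400) mod 7 = (2090 + 522 - 20 + 5) mod 7 = 2597 mod 7 = 0 -> Monday (Mon=0 ... Sun=6)
Days before September (Jan-Aug): 243; September 1 index = (0 + 243) mod 7 = 5 -> Saturday
Last day offset: 30 - 1 = 29 days
Weekday index = (5 + 29) mod 7 = 6

Sunday, September 30


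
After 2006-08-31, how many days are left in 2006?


Day of year: 243 of 365
Remaining = 365 - 243

122 days


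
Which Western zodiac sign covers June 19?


Date: June 19
Conventional tropical zodiac dates: Gemini from May 21 onward; Cancer starts June 21
June 19 falls within the Gemini range

Gemini


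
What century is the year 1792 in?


Century = (year - 1) // 100 + 1
= (1792 - 1) // 100 + 1
= 1791 // 100 + 1
= 17 + 1

18th century


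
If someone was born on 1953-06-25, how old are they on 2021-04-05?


Birth: 1953-06-25
Reference: 2021-04-05
Year difference: 2021 - 1953 = 68
Birthday not yet reached in 2021, subtract 1

67 years old


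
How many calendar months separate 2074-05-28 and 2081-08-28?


From May 2074 to August 2081
7 years * 12 = 84 months, plus 3 months = 87

87 months


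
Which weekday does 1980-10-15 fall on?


Date: October 15, 1980
Anchor: Jan 1, 1980. With p = 1980 - 1 = 1979: (p + p//4 - p//100 + p//400) mod 7 = (1979 + 494 - 19 + 4) mod 7 = 2458 mod 7 = 1 -> Tuesday (Mon=0 ... Sun=6)
Days before October (Jan-Sep): 274; offset = 274 + 15 - 1 = 288
Weekday index = (1 + 288) mod 7 = 2

Day of the week: Wednesday


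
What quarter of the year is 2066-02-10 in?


Month: February (month 2)
Q1: Jan-Mar, Q2: Apr-Jun, Q3: Jul-Sep, Q4: Oct-Dec

Q1


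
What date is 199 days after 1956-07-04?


Start: 1956-07-04, add 199 days
July 1956 has 31 days: 31 - 4 = 27 days to July 31 -> 172 left
August 1956 has 31 days -> 141 left
September 1956 has 30 days -> 111 left
October 1956 has 31 days -> 80 left
November 1956 has 30 days -> 50 left
December 1956 has 31 days -> 19 left
January 1957: 19 <= 31 -> lands on January 19

Result: 1957-01-19


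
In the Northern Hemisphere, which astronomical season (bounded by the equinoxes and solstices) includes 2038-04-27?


Date: April 27
Astronomical Spring (approx.; exact equinox/solstice day varies by year): March 20 to June 20
April 27 falls within the Spring window

Spring


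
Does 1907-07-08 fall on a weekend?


Anchor: Jan 1, 1907. With p = 1907 - 1 = 1906: (p + p//4 - p//100 + p//400) mod 7 = (1906 + 476 - 19 + 4) mod 7 = 2367 mod 7 = 1 -> Tuesday (Mon=0 ... Sun=6)
Day of year: 189; offset = 188
Weekday index = (1 + 188) mod 7 = 0 -> Monday
Weekend days: Saturday, Sunday

No


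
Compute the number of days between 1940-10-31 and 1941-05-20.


From 1940-10-31 to 1941-05-20
1940-10-31: days before October = 31 + 29 + 31 + 30 + 31 + 30 + 31 + 31 + 30 = 274 (1940 is a leap year); day of year = 274 + 31 = 305
1941-05-20: days before May = 31 + 28 + 31 + 30 = 120 (1941 is not a leap year); day of year = 120 + 20 = 140
Rest of 1940: 366 - 305 = 61
Total = 61 + 140 = 201

201 days


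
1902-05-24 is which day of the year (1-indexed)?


Date: May 24, 1902
Days in months 1 through 4: 120
Plus 24 days in May

Day of year: 144


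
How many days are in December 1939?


December 1939

31 days


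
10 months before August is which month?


August is month 8
8 - 10 = -2; wrap: -2 + 12 = 10

October


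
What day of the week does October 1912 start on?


Target: October 1, 1912
Anchor: Jan 1, 1912. With p = 1912 - 1 = 1911: (p + p//4 - p//100 + p//400) mod 7 = (1911 + 477 - 19 + 4) mod 7 = 2373 mod 7 = 0 -> Monday (Mon=0 ... Sun=6)
Days before October (Jan-Sep): 274 days
Weekday index = (0 + 274) mod 7 = 1

Tuesday


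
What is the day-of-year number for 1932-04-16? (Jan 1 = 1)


Date: April 16, 1932
Days in months 1 through 3: 91
Plus 16 days in April

Day of year: 107


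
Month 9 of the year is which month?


Month 9 of 12

September


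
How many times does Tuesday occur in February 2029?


February 2029 has 28 days
Anchor: Jan 1, 2029. With p = 2029 - 1 = 2028: (p + p//4 - p//100 + p//400) mod 7 = (2028 + 507 - 20 + 5) mod 7 = 2520 mod 7 = 0 -> Monday (Mon=0 ... Sun=6)
Days before February (Jan): 31; February 1 index = (0 + 31) mod 7 = 3 -> Thursday
First Tuesday is February 6
Tuesdays: 6, 13, 20, 27

4 Tuesdays


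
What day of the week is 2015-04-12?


Date: April 12, 2015
Anchor: Jan 1, 2015. With p = 2015 - 1 = 2014: (p + p//4 - p//100 + p//400) mod 7 = (2014 + 503 - 20 + 5) mod 7 = 2502 mod 7 = 3 -> Thursday (Mon=0 ... Sun=6)
Days before April (Jan-Mar): 90; offset = 90 + 12 - 1 = 101
Weekday index = (3 + 101) mod 7 = 6

Day of the week: Sunday


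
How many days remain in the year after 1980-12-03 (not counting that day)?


Day of year: 338 of 366
Remaining = 366 - 338

28 days


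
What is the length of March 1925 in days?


March 1925

31 days


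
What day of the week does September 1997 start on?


Target: September 1, 1997
Anchor: Jan 1, 1997. With p = 1997 - 1 = 1996: (p + p//4 - p//100 + p//400) mod 7 = (1996 + 499 - 19 + 4) mod 7 = 2480 mod 7 = 2 -> Wednesday (Mon=0 ... Sun=6)
Days before September (Jan-Aug): 243 days
Weekday index = (2 + 243) mod 7 = 0

Monday


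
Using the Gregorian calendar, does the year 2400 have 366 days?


Gregorian leap year rule: divisible by 4, but not by 100, unless also by 400.
2400 is divisible by 400 -> leap year

Yes


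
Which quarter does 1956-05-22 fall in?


Month: May (month 5)
Q1: Jan-Mar, Q2: Apr-Jun, Q3: Jul-Sep, Q4: Oct-Dec

Q2


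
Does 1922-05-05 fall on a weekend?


Anchor: Jan 1, 1922. With p = 1922 - 1 = 1921: (p + p//4 - p//100 + p//400) mod 7 = (1921 + 480 - 19 + 4) mod 7 = 2386 mod 7 = 6 -> Sunday (Mon=0 ... Sun=6)
Day of year: 125; offset = 124
Weekday index = (6 + 124) mod 7 = 4 -> Friday
Weekend days: Saturday, Sunday

No


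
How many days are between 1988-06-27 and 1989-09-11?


From 1988-06-27 to 1989-09-11
1988-06-27: days before June = 31 + 29 + 31 + 30 + 31 = 152 (1988 is a leap year); day of year = 152 + 27 = 179
1989-09-11: days before September = 31 + 28 + 31 + 30 + 31 + 30 + 31 + 31 = 243 (1989 is not a leap year); day of year = 243 + 11 = 254
Rest of 1988: 366 - 179 = 187
Total = 187 + 254 = 441

441 days


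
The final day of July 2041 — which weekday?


July 2041 has 31 days
Anchor: Jan 1, 2041. With p = 2041 - 1 = 2040: (p + p//4 - p//100 + p//400) mod 7 = (2040 + 510 - 20 + 5) mod 7 = 2535 mod 7 = 1 -> Tuesday (Mon=0 ... Sun=6)
Days before July (Jan-Jun): 181; July 1 index = (1 + 181) mod 7 = 0 -> Monday
Last day offset: 31 - 1 = 30 days
Weekday index = (0 + 30) mod 7 = 2

Wednesday, July 31


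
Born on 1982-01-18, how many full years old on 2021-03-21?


Birth: 1982-01-18
Reference: 2021-03-21
Year difference: 2021 - 1982 = 39

39 years old


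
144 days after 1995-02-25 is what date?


Start: 1995-02-25, add 144 days
February 1995 has 28 days: 28 - 25 = 3 days to February 28 -> 141 left
March 1995 has 31 days -> 110 left
April 1995 has 30 days -> 80 left
May 1995 has 31 days -> 49 left
June 1995 has 30 days -> 19 left
July 1995: 19 <= 31 -> lands on July 19

Result: 1995-07-19


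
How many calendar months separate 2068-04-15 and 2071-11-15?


From April 2068 to November 2071
3 years * 12 = 36 months, plus 7 months = 43

43 months


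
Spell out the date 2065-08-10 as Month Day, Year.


ISO 2065-08-10 parses as year=2065, month=08, day=10
Month 8 -> August

August 10, 2065


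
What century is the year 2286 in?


Century = (year - 1) // 100 + 1
= (2286 - 1) // 100 + 1
= 2285 // 100 + 1
= 22 + 1

23rd century


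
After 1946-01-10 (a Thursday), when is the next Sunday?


Current: Thursday
Target: Sunday
Days ahead: 3

Next Sunday: 1946-01-13


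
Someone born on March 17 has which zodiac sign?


Date: March 17
Conventional tropical zodiac dates: Pisces from February 19 onward; Aries starts March 21
March 17 falls within the Pisces range

Pisces


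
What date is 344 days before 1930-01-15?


Start: 1930-01-15, subtract 344 days
Back 15 days from January 15 reaches December 31, 1929 -> 329 left
December 1929 has 31 days -> back to November 30, 1929 -> 298 left
November 1929 has 30 days -> back to October 31, 1929 -> 268 left
October 1929 has 31 days -> back to September 30, 1929 -> 237 left
September 1929 has 30 days -> back to August 31, 1929 -> 207 left
August 1929 has 31 days -> back to July 31, 1929 -> 176 left
July 1929 has 31 days -> back to June 30, 1929 -> 145 left
June 1929 has 30 days -> back to May 31, 1929 -> 115 left
May 1929 has 31 days -> back to April 30, 1929 -> 84 left
April 1929 has 30 days -> back to March 31, 1929 -> 54 left
March 1929 has 31 days -> back to February 28, 1929 -> 23 left
February 1929: 28 - 23 = 5 -> lands on February 5

Result: 1929-02-05


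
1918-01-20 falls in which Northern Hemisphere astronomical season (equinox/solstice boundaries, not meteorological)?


Date: January 20
Astronomical Winter (approx.; exact equinox/solstice day varies by year): December 21 to March 19
January 20 falls within the Winter window

Winter


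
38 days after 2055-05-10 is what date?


Start: 2055-05-10, add 38 days
May 2055 has 31 days: 31 - 10 = 21 days to May 31 -> 17 left
June 2055: 17 <= 30 -> lands on June 17

Result: 2055-06-17


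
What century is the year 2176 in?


Century = (year - 1) // 100 + 1
= (2176 - 1) // 100 + 1
= 2175 // 100 + 1
= 21 + 1

22nd century


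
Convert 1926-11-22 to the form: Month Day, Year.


ISO 1926-11-22 parses as year=1926, month=11, day=22
Month 11 -> November

November 22, 1926


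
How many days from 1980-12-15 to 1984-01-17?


From 1980-12-15 to 1984-01-17
1980-12-15: days before December = 31 + 29 + 31 + 30 + 31 + 30 + 31 + 31 + 30 + 31 + 30 = 335 (1980 is a leap year); day of year = 335 + 15 = 350
1984-01-17: day of year = 17
Rest of 1980: 366 - 350 = 16
Full years 1981 (365), 1982 (365), 1983 (365): 1095
Total = 16 + 1095 + 17 = 1128

1128 days


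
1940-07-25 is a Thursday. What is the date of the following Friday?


Current: Thursday
Target: Friday
Days ahead: 1

Next Friday: 1940-07-26


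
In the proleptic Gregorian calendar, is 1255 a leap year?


Gregorian leap year rule: divisible by 4, but not by 100, unless also by 400.
1255 is not divisible by 4 -> not a leap year

No


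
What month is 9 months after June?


June is month 6
6 + 9 = 15; wrap: 15 - 12 = 3

March


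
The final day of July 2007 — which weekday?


July 2007 has 31 days
Anchor: Jan 1, 2007. With p = 2007 - 1 = 2006: (p + p//4 - p//100 + p//400) mod 7 = (2006 + 501 - 20 + 5) mod 7 = 2492 mod 7 = 0 -> Monday (Mon=0 ... Sun=6)
Days before July (Jan-Jun): 181; July 1 index = (0 + 181) mod 7 = 6 -> Sunday
Last day offset: 31 - 1 = 30 days
Weekday index = (6 + 30) mod 7 = 1

Tuesday, July 31


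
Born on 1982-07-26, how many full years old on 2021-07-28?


Birth: 1982-07-26
Reference: 2021-07-28
Year difference: 2021 - 1982 = 39

39 years old


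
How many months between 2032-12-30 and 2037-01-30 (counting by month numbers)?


From December 2032 to January 2037
5 years * 12 = 60 months, minus 11 months = 49

49 months


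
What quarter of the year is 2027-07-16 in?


Month: July (month 7)
Q1: Jan-Mar, Q2: Apr-Jun, Q3: Jul-Sep, Q4: Oct-Dec

Q3


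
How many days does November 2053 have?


November 2053

30 days


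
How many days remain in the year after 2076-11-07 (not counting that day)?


Day of year: 312 of 366
Remaining = 366 - 312

54 days


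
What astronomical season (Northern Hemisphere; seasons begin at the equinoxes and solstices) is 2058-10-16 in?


Date: October 16
Astronomical Autumn (approx.; exact equinox/solstice day varies by year): September 22 to December 20
October 16 falls within the Autumn window

Autumn


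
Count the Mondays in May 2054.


May 2054 has 31 days
Anchor: Jan 1, 2054. With p = 2054 - 1 = 2053: (p + p//4 - p//100 + p//400) mod 7 = (2053 + 513 - 20 + 5) mod 7 = 2551 mod 7 = 3 -> Thursday (Mon=0 ... Sun=6)
Days before May (Jan-Apr): 120; May 1 index = (3 + 120) mod 7 = 4 -> Friday
First Monday is May 4
Mondays: 4, 11, 18, 25

4 Mondays


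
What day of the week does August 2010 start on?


Target: August 1, 2010
Anchor: Jan 1, 2010. With p = 2010 - 1 = 2009: (p + p//4 - p//100 + p//400) mod 7 = (2009 + 502 - 20 + 5) mod 7 = 2496 mod 7 = 4 -> Friday (Mon=0 ... Sun=6)
Days before August (Jan-Jul): 212 days
Weekday index = (4 + 212) mod 7 = 6

Sunday


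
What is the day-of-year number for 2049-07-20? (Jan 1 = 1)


Date: July 20, 2049
Days in months 1 through 6: 181
Plus 20 days in July

Day of year: 201


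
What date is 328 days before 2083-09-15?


Start: 2083-09-15, subtract 328 days
Back 15 days from September 15 reaches August 31, 2083 -> 313 left
August 2083 has 31 days -> back to July 31, 2083 -> 282 left
July 2083 has 31 days -> back to June 30, 2083 -> 251 left
June 2083 has 30 days -> back to May 31, 2083 -> 221 left
May 2083 has 31 days -> back to April 30, 2083 -> 190 left
April 2083 has 30 days -> back to March 31, 2083 -> 160 left
March 2083 has 31 days -> back to February 28, 2083 -> 129 left
February 2083 has 28 days -> back to January 31, 2083 -> 101 left
January 2083 has 31 days -> back to December 31, 2082 -> 70 left
December 2082 has 31 days -> back to November 30, 2082 -> 39 left
November 2082 has 30 days -> back to October 31, 2082 -> 9 left
October 2082: 31 - 9 = 22 -> lands on October 22

Result: 2082-10-22


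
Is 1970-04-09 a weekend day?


Anchor: Jan 1, 1970. With p = 1970 - 1 = 1969: (p + p//4 - p//100 + p//400) mod 7 = (1969 + 492 - 19 + 4) mod 7 = 2446 mod 7 = 3 -> Thursday (Mon=0 ... Sun=6)
Day of year: 99; offset = 98
Weekday index = (3 + 98) mod 7 = 3 -> Thursday
Weekend days: Saturday, Sunday

No


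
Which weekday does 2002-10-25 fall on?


Date: October 25, 2002
Anchor: Jan 1, 2002. With p = 2002 - 1 = 2001: (p + p//4 - p//100 + p//400) mod 7 = (2001 + 500 - 20 + 5) mod 7 = 2486 mod 7 = 1 -> Tuesday (Mon=0 ... Sun=6)
Days before October (Jan-Sep): 273; offset = 273 + 25 - 1 = 297
Weekday index = (1 + 297) mod 7 = 4

Day of the week: Friday


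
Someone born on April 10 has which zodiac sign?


Date: April 10
Conventional tropical zodiac dates: Aries from March 21 onward; Taurus starts April 20
April 10 falls within the Aries range

Aries


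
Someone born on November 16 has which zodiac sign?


Date: November 16
Conventional tropical zodiac dates: Scorpio from October 23 onward; Sagittarius starts November 22
November 16 falls within the Scorpio range

Scorpio


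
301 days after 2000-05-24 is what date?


Start: 2000-05-24, add 301 days
May 2000 has 31 days: 31 - 24 = 7 days to May 31 -> 294 left
June 2000 has 30 days -> 264 left
July 2000 has 31 days -> 233 left
August 2000 has 31 days -> 202 left
September 2000 has 30 days -> 172 left
October 2000 has 31 days -> 141 left
November 2000 has 30 days -> 111 left
December 2000 has 31 days -> 80 left
January 2001 has 31 days -> 49 left
February 2001 has 28 days -> 21 left
March 2001: 21 <= 31 -> lands on March 21

Result: 2001-03-21


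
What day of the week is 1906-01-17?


Date: January 17, 1906
Anchor: Jan 1, 1906. With p = 1906 - 1 = 1905: (p + p//4 - p//100 + p//400) mod 7 = (1905 + 476 - 19 + 4) mod 7 = 2366 mod 7 = 0 -> Monday (Mon=0 ... Sun=6)
Days into year = 17 - 1 = 16
Weekday index = (0 + 16) mod 7 = 2

Day of the week: Wednesday


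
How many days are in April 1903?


April 1903

30 days


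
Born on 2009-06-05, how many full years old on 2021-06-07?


Birth: 2009-06-05
Reference: 2021-06-07
Year difference: 2021 - 2009 = 12

12 years old


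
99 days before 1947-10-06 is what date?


Start: 1947-10-06, subtract 99 days
Back 6 days from October 6 reaches September 30, 1947 -> 93 left
September 1947 has 30 days -> back to August 31, 1947 -> 63 left
August 1947 has 31 days -> back to July 31, 1947 -> 32 left
July 1947 has 31 days -> back to June 30, 1947 -> 1 left
June 1947: 30 - 1 = 29 -> lands on June 29

Result: 1947-06-29


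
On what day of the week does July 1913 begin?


Target: July 1, 1913
Anchor: Jan 1, 1913. With p = 1913 - 1 = 1912: (p + p//4 - p//100 + p//400) mod 7 = (1912 + 478 - 19 + 4) mod 7 = 2375 mod 7 = 2 -> Wednesday (Mon=0 ... Sun=6)
Days before July (Jan-Jun): 181 days
Weekday index = (2 + 181) mod 7 = 1

Tuesday


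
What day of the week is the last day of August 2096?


August 2096 has 31 days
Anchor: Jan 1, 2096. With p = 2096 - 1 = 2095: (p + p//4 - p//100 + p//400) mod 7 = (2095 + 523 - 20 + 5) mod 7 = 2603 mod 7 = 6 -> Sunday (Mon=0 ... Sun=6)
Days before August (Jan-Jul): 213; August 1 index = (6 + 213) mod 7 = 2 -> Wednesday
Last day offset: 31 - 1 = 30 days
Weekday index = (2 + 30) mod 7 = 4

Friday, August 31


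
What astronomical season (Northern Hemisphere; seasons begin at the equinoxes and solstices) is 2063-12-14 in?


Date: December 14
Astronomical Autumn (approx.; exact equinox/solstice day varies by year): September 22 to December 20
December 14 falls within the Autumn window

Autumn


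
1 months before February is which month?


February is month 2
2 - 1 = 1

January


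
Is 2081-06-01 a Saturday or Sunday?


Anchor: Jan 1, 2081. With p = 2081 - 1 = 2080: (p + p//4 - p//100 + p//400) mod 7 = (2080 + 520 - 20 + 5) mod 7 = 2585 mod 7 = 2 -> Wednesday (Mon=0 ... Sun=6)
Day of year: 152; offset = 151
Weekday index = (2 + 151) mod 7 = 6 -> Sunday
Weekend days: Saturday, Sunday

Yes


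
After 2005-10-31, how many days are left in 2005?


Day of year: 304 of 365
Remaining = 365 - 304

61 days


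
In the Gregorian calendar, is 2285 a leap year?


Gregorian leap year rule: divisible by 4, but not by 100, unless also by 400.
2285 is not divisible by 4 -> not a leap year

No


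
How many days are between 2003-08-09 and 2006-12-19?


From 2003-08-09 to 2006-12-19
2003-08-09: days before August = 31 + 28 + 31 + 30 + 31 + 30 + 31 = 212 (2003 is not a leap year); day of year = 212 + 9 = 221
2006-12-19: days before December = 31 + 28 + 31 + 30 + 31 + 30 + 31 + 31 + 30 + 31 + 30 = 334 (2006 is not a leap year); day of year = 334 + 19 = 353
Rest of 2003: 365 - 221 = 144
Full years 2004 (366), 2005 (365): 731
Total = 144 + 731 + 353 = 1228

1228 days


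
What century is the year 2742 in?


Century = (year - 1) // 100 + 1
= (2742 - 1) // 100 + 1
= 2741 // 100 + 1
= 27 + 1

28th century


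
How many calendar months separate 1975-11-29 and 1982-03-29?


From November 1975 to March 1982
7 years * 12 = 84 months, minus 8 months = 76

76 months


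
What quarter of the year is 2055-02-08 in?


Month: February (month 2)
Q1: Jan-Mar, Q2: Apr-Jun, Q3: Jul-Sep, Q4: Oct-Dec

Q1


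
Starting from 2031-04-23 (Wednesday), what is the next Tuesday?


Current: Wednesday
Target: Tuesday
Days ahead: 6

Next Tuesday: 2031-04-29


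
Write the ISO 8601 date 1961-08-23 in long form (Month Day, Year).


ISO 1961-08-23 parses as year=1961, month=08, day=23
Month 8 -> August

August 23, 1961


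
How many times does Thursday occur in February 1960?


February 1960 has 29 days
Anchor: Jan 1, 1960. With p = 1960 - 1 = 1959: (p + p//4 - p//100 + p//400) mod 7 = (1959 + 489 - 19 + 4) mod 7 = 2433 mod 7 = 4 -> Friday (Mon=0 ... Sun=6)
Days before February (Jan): 31; February 1 index = (4 + 31) mod 7 = 0 -> Monday
First Thursday is February 4
Thursdays: 4, 11, 18, 25

4 Thursdays


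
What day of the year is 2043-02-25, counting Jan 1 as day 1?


Date: February 25, 2043
Days in months 1 through 1: 31
Plus 25 days in February

Day of year: 56


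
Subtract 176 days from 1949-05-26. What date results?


Start: 1949-05-26, subtract 176 days
Back 26 days from May 26 reaches April 30, 1949 -> 150 left
April 1949 has 30 days -> back to March 31, 1949 -> 120 left
March 1949 has 31 days -> back to February 28, 1949 -> 89 left
February 1949 has 28 days -> back to January 31, 1949 -> 61 left
January 1949 has 31 days -> back to December 31, 1948 -> 30 left
December 1948: 31 - 30 = 1 -> lands on December 1

Result: 1948-12-01


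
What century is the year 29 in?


Century = (year - 1) // 100 + 1
= (29 - 1) // 100 + 1
= 28 // 100 + 1
= 0 + 1

1st century


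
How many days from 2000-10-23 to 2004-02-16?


From 2000-10-23 to 2004-02-16
2000-10-23: days before October = 31 + 29 + 31 + 30 + 31 + 30 + 31 + 31 + 30 = 274 (2000 is a leap year); day of year = 274 + 23 = 297
2004-02-16: days before February = 31; day of year = 31 + 16 = 47
Rest of 2000: 366 - 297 = 69
Full years 2001 (365), 2002 (365), 2003 (365): 1095
Total = 69 + 1095 + 47 = 1211

1211 days


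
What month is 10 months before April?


April is month 4
4 - 10 = -6; wrap: -6 + 12 = 6

June


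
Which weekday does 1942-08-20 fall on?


Date: August 20, 1942
Anchor: Jan 1, 1942. With p = 1942 - 1 = 1941: (p + p//4 - p//100 + p//400) mod 7 = (1941 + 485 - 19 + 4) mod 7 = 2411 mod 7 = 3 -> Thursday (Mon=0 ... Sun=6)
Days before August (Jan-Jul): 212; offset = 212 + 20 - 1 = 231
Weekday index = (3 + 231) mod 7 = 3

Day of the week: Thursday


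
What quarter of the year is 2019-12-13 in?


Month: December (month 12)
Q1: Jan-Mar, Q2: Apr-Jun, Q3: Jul-Sep, Q4: Oct-Dec

Q4


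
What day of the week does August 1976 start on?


Target: August 1, 1976
Anchor: Jan 1, 1976. With p = 1976 - 1 = 1975: (p + p//4 - p//100 + p//400) mod 7 = (1975 + 493 - 19 + 4) mod 7 = 2453 mod 7 = 3 -> Thursday (Mon=0 ... Sun=6)
Days before August (Jan-Jul): 213 days
Weekday index = (3 + 213) mod 7 = 6

Sunday


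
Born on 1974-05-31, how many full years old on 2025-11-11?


Birth: 1974-05-31
Reference: 2025-11-11
Year difference: 2025 - 1974 = 51

51 years old


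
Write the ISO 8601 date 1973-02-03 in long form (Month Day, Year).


ISO 1973-02-03 parses as year=1973, month=02, day=03
Month 2 -> February

February 3, 1973


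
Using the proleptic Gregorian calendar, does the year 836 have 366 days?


Gregorian leap year rule: divisible by 4, but not by 100, unless also by 400.
836 is divisible by 4 but not 100 -> leap year

Yes


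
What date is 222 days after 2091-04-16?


Start: 2091-04-16, add 222 days
April 2091 has 30 days: 30 - 16 = 14 days to April 30 -> 208 left
May 2091 has 31 days -> 177 left
June 2091 has 30 days -> 147 left
July 2091 has 31 days -> 116 left
August 2091 has 31 days -> 85 left
September 2091 has 30 days -> 55 left
October 2091 has 31 days -> 24 left
November 2091: 24 <= 30 -> lands on November 24

Result: 2091-11-24


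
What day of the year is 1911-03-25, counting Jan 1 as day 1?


Date: March 25, 1911
Days in months 1 through 2: 59
Plus 25 days in March

Day of year: 84


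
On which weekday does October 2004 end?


October 2004 has 31 days
Anchor: Jan 1, 2004. With p = 2004 - 1 = 2003: (p + p//4 - p//100 + p//400) mod 7 = (2003 + 500 - 20 + 5) mod 7 = 2488 mod 7 = 3 -> Thursday (Mon=0 ... Sun=6)
Days before October (Jan-Sep): 274; October 1 index = (3 + 274) mod 7 = 4 -> Friday
Last day offset: 31 - 1 = 30 days
Weekday index = (4 + 30) mod 7 = 6

Sunday, October 31


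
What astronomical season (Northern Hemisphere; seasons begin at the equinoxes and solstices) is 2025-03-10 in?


Date: March 10
Astronomical Winter (approx.; exact equinox/solstice day varies by year): December 21 to March 19
March 10 falls within the Winter window

Winter


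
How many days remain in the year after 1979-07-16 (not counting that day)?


Day of year: 197 of 365
Remaining = 365 - 197

168 days


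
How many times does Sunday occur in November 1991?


November 1991 has 30 days
Anchor: Jan 1, 1991. With p = 1991 - 1 = 1990: (p + p//4 - p//100 + p//400) mod 7 = (1990 + 497 - 19 + 4) mod 7 = 2472 mod 7 = 1 -> Tuesday (Mon=0 ... Sun=6)
Days before November (Jan-Oct): 304; November 1 index = (1 + 304) mod 7 = 4 -> Friday
First Sunday is November 3
Sundays: 3, 10, 17, 24

4 Sundays


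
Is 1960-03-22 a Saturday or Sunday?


Anchor: Jan 1, 1960. With p = 1960 - 1 = 1959: (p + p//4 - p//100 + p//400) mod 7 = (1959 + 489 - 19 + 4) mod 7 = 2433 mod 7 = 4 -> Friday (Mon=0 ... Sun=6)
Day of year: 82; offset = 81
Weekday index = (4 + 81) mod 7 = 1 -> Tuesday
Weekend days: Saturday, Sunday

No


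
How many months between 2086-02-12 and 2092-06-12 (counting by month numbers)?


From February 2086 to June 2092
6 years * 12 = 72 months, plus 4 months = 76

76 months


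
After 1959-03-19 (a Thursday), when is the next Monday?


Current: Thursday
Target: Monday
Days ahead: 4

Next Monday: 1959-03-23


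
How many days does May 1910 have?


May 1910

31 days


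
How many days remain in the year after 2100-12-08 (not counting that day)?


Day of year: 342 of 365
Remaining = 365 - 342

23 days


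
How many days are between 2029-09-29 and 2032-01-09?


From 2029-09-29 to 2032-01-09
2029-09-29: days before September = 31 + 28 + 31 + 30 + 31 + 30 + 31 + 31 = 243 (2029 is not a leap year); day of year = 243 + 29 = 272
2032-01-09: day of year = 9
Rest of 2029: 365 - 272 = 93
Full years 2030 (365), 2031 (365): 730
Total = 93 + 730 + 9 = 832

832 days


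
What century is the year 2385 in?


Century = (year - 1) // 100 + 1
= (2385 - 1) // 100 + 1
= 2384 // 100 + 1
= 23 + 1

24th century


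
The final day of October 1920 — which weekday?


October 1920 has 31 days
Anchor: Jan 1, 1920. With p = 1920 - 1 = 1919: (p + p//4 - p//100 + p//400) mod 7 = (1919 + 479 - 19 + 4) mod 7 = 2383 mod 7 = 3 -> Thursday (Mon=0 ... Sun=6)
Days before October (Jan-Sep): 274; October 1 index = (3 + 274) mod 7 = 4 -> Friday
Last day offset: 31 - 1 = 30 days
Weekday index = (4 + 30) mod 7 = 6

Sunday, October 31


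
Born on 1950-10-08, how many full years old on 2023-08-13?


Birth: 1950-10-08
Reference: 2023-08-13
Year difference: 2023 - 1950 = 73
Birthday not yet reached in 2023, subtract 1

72 years old


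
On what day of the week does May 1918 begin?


Target: May 1, 1918
Anchor: Jan 1, 1918. With p = 1918 - 1 = 1917: (p + p//4 - p//100 + p//400) mod 7 = (1917 + 479 - 19 + 4) mod 7 = 2381 mod 7 = 1 -> Tuesday (Mon=0 ... Sun=6)
Days before May (Jan-Apr): 120 days
Weekday index = (1 + 120) mod 7 = 2

Wednesday


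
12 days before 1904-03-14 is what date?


Start: 1904-03-14, subtract 12 days
14 - 12 = 2 stays within March 1904

Result: 1904-03-02


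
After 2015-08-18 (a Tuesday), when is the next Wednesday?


Current: Tuesday
Target: Wednesday
Days ahead: 1

Next Wednesday: 2015-08-19


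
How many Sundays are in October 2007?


October 2007 has 31 days
Anchor: Jan 1, 2007. With p = 2007 - 1 = 2006: (p + p//4 - p//100 + p//400) mod 7 = (2006 + 501 - 20 + 5) mod 7 = 2492 mod 7 = 0 -> Monday (Mon=0 ... Sun=6)
Days before October (Jan-Sep): 273; October 1 index = (0 + 273) mod 7 = 0 -> Monday
First Sunday is October 7
Sundays: 7, 14, 21, 28

4 Sundays


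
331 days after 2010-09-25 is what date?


Start: 2010-09-25, add 331 days
September 2010 has 30 days: 30 - 25 = 5 days to September 30 -> 326 left
October 2010 has 31 days -> 295 left
November 2010 has 30 days -> 265 left
December 2010 has 31 days -> 234 left
January 2011 has 31 days -> 203 left
February 2011 has 28 days -> 175 left
March 2011 has 31 days -> 144 left
April 2011 has 30 days -> 114 left
May 2011 has 31 days -> 83 left
June 2011 has 30 days -> 53 left
July 2011 has 31 days -> 22 left
August 2011: 22 <= 31 -> lands on August 22

Result: 2011-08-22
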